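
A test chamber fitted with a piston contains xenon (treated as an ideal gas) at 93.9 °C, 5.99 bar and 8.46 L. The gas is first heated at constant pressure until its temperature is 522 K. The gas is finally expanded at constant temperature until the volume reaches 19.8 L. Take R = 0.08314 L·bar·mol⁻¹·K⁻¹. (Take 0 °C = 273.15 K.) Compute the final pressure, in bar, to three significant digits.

Convert: T₁ = 367.0 K.
P constant ⇒ V ∝ T: P₂ = P₁; V₂ = V₁·(T₂/T₁) = 12.03 L.
Isothermal, so P V is constant: T₃ = T₂; P₃ = P₂·(V₂/V₃) = 3.640 bar.

P₃ ≈ 3.64 bar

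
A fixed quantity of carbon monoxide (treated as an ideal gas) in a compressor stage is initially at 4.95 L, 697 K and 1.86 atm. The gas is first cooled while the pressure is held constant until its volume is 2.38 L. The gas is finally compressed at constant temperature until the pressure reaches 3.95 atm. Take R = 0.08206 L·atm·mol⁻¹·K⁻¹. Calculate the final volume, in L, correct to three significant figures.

V₃ ≈ 1.12 L

Isobaric, so V/T is constant: P₂ = P₁; T₂ = T₁·(V₂/V₁) = 335.1 K.
Isothermal, so P V is constant: T₃ = T₂; V₃ = V₂·(P₂/P₃) = 1.121 L.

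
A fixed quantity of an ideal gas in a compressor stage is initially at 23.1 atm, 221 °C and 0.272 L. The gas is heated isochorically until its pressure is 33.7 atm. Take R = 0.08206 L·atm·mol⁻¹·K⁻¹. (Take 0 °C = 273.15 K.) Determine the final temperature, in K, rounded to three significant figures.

T₂ ≈ 721 K

Convert: T₁ = 494.1 K.
V constant ⇒ P ∝ T: V₂ = V₁; T₂ = T₁·(P₂/P₁) = 720.9 K.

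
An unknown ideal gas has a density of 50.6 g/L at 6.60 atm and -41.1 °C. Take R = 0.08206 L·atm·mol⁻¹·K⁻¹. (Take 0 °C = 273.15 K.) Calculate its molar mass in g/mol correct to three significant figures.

ρ = PM/(RT) ⇒ M = ρRT/P = (50.6 × 0.08206 × 232.0) / 6.60

M ≈ 146 g/mol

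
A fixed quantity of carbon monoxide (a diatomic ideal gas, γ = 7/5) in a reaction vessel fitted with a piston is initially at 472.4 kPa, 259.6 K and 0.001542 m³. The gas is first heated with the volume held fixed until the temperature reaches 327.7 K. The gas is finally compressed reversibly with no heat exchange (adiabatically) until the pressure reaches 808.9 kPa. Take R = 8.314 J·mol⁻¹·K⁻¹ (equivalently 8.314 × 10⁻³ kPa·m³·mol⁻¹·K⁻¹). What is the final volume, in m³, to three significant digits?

V₃ ≈ 0.00124 m³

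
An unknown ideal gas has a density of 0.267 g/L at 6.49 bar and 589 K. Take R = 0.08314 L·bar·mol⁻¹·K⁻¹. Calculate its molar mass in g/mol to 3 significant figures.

M ≈ 2.01 g/mol

ρ = PM/(RT) ⇒ M = ρRT/P = (0.267 × 0.08314 × 589.0) / 6.49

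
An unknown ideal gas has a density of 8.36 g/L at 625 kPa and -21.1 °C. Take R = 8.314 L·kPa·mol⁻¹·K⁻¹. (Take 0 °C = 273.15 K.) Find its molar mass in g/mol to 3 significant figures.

M ≈ 28.0 g/mol

ρ = PM/(RT) ⇒ M = ρRT/P = (8.36 × 8.314 × 252.0) / 625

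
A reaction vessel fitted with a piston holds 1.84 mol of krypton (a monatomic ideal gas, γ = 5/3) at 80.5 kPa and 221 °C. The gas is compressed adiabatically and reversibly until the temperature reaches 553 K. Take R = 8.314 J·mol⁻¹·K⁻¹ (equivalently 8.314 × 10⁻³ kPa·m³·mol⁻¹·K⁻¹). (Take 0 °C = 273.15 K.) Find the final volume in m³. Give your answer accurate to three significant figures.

V₂ ≈ 0.0793 m³

Convert: T₁ = 494.1 K.
From PV = nRT: V₁ = nRT₁/P₁ = 0.09391 m³.
Reversible adiabatic, γ = 5/3: P₂ = P₁·(T₂/T₁)^(γ/(γ−1)) = 106.7 kPa; V₂ = V₁·(T₁/T₂)^(1/(γ−1)) = 0.07932 m³.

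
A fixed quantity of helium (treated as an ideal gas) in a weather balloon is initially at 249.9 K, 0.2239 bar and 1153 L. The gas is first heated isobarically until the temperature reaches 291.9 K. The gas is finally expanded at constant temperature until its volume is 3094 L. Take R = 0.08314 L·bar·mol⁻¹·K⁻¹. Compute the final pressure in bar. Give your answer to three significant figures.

P₃ ≈ 0.0975 bar

P constant ⇒ V ∝ T: P₂ = P₁; V₂ = V₁·(T₂/T₁) = 1347 L.
Isothermal, so P V is constant: T₃ = T₂; P₃ = P₂·(V₂/V₃) = 0.09746 bar.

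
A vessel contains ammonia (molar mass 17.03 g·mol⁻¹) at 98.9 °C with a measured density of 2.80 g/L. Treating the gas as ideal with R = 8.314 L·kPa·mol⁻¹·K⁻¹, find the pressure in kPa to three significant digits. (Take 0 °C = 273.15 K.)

ρ = PM/(RT) ⇒ P = ρRT/M = (2.80 × 8.314 × 372.0) / 17.03

P ≈ 509 kPa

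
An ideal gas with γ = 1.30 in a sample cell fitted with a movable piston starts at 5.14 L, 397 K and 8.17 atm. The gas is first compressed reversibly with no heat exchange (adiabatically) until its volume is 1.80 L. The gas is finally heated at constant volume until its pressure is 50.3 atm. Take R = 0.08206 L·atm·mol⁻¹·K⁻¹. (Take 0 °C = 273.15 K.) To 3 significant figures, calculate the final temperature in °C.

T₃ ≈ 583 °C

Adiabatic (γ = 1.30), T V^(γ−1) and P V^γ constant: T₂ = T₁·(V₁/V₂)^(γ−1) = 543.9 K; P₂ = P₁·(V₁/V₂)^γ = 31.96 atm.
V constant ⇒ P ∝ T: V₃ = V₂; T₃ = T₂·(P₃/P₂) = 855.9 K.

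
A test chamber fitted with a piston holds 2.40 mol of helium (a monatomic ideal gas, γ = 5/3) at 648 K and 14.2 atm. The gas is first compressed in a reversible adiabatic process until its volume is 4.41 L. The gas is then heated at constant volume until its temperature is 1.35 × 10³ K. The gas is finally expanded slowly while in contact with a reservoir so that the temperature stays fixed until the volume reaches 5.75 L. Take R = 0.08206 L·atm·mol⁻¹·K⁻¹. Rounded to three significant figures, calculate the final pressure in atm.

P₄ ≈ 46.2 atm

From PV = nRT: V₁ = nRT₁/P₁ = 8.987 L.
Adiabatic (γ = 5/3), T V^(γ−1) and P V^γ constant: T₂ = T₁·(V₁/V₂)^(γ−1) = 1042 K; P₂ = P₁·(V₁/V₂)^γ = 46.52 atm.
V constant ⇒ P ∝ T: V₃ = V₂; P₃ = P₂·(T₃/T₂) = 60.29 atm.
T constant ⇒ Boyle's law P V = const: T₄ = T₃; P₄ = P₃·(V₃/V₄) = 46.24 atm.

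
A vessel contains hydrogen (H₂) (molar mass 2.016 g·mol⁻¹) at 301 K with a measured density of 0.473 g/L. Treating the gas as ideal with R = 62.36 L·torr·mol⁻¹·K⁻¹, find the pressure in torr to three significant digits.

P ≈ 4.40e+03 torr

ρ = PM/(RT) ⇒ P = ρRT/M = (0.473 × 62.36 × 301.0) / 2.016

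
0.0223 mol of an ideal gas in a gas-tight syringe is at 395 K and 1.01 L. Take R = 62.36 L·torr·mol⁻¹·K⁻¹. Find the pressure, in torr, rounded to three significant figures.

PV = nRT ⇒ P = nRT/V = (0.0223 × 62.36 × 395) / 1.01

P ≈ 544 torr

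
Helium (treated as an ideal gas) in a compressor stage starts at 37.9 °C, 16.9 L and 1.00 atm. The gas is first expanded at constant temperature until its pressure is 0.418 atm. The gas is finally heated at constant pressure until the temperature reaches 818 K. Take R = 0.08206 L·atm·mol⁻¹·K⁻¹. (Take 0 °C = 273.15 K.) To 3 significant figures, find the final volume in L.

Convert: T₁ = 311.0 K.
Isothermal, so P V is constant: T₂ = T₁; V₂ = V₁·(P₁/P₂) = 40.43 L.
Isobaric, so V/T is constant: P₃ = P₂; V₃ = V₂·(T₃/T₂) = 106.3 L.

V₃ ≈ 106 L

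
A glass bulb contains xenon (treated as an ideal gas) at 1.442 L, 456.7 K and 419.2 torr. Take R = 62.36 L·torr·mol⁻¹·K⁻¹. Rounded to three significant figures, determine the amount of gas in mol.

n ≈ 0.0212 mol

PV = nRT ⇒ n = PV/(RT) = (419.2 × 1.442) / (62.36 × 456.7)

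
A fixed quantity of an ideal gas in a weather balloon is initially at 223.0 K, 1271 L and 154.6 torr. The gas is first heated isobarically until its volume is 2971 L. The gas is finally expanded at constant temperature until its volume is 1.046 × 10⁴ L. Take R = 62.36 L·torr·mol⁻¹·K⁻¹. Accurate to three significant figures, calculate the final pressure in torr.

P₃ ≈ 43.9 torr

Isobaric, so V/T is constant: P₂ = P₁; T₂ = T₁·(V₂/V₁) = 521.3 K.
T constant ⇒ Boyle's law P V = const: T₃ = T₂; P₃ = P₂·(V₂/V₃) = 43.91 torr.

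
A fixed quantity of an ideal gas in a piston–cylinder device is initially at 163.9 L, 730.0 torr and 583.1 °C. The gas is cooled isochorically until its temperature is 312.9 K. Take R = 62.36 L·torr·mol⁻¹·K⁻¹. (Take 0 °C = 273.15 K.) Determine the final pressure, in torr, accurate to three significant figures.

Convert: T₁ = 856.2 K.
Isochoric, so P/T is constant: V₂ = V₁; P₂ = P₁·(T₂/T₁) = 266.8 torr.

P₂ ≈ 267 torr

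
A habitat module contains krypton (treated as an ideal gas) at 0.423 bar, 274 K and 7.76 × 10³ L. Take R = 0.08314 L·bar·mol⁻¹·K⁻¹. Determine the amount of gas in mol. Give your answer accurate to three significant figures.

PV = nRT ⇒ n = PV/(RT) = (0.423 × 7.76e+03) / (0.08314 × 274)

n ≈ 144 mol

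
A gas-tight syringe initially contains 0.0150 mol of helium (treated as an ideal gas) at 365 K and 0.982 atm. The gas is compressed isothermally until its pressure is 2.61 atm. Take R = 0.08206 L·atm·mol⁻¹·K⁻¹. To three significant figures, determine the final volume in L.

From PV = nRT: V₁ = nRT₁/P₁ = 0.4575 L.
T constant ⇒ Boyle's law P V = const: T₂ = T₁; V₂ = V₁·(P₁/P₂) = 0.1721 L.

V₂ ≈ 0.172 L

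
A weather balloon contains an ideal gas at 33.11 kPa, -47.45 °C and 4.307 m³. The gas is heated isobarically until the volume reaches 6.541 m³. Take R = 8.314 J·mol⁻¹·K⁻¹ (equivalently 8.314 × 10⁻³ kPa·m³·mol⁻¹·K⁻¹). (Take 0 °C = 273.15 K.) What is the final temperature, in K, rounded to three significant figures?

T₂ ≈ 343 K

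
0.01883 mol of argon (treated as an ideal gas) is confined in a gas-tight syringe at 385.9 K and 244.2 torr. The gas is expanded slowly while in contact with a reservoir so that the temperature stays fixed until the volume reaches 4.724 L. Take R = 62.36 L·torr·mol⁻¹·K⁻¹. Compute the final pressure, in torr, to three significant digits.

From PV = nRT: V₁ = nRT₁/P₁ = 1.856 L.
Isothermal, so P V is constant: T₂ = T₁; P₂ = P₁·(V₁/V₂) = 95.92 torr.

P₂ ≈ 95.9 torr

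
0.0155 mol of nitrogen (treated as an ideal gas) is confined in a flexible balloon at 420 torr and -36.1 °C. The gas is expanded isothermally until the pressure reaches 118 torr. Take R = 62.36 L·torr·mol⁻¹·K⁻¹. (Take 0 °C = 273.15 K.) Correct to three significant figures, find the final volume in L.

V₂ ≈ 1.94 L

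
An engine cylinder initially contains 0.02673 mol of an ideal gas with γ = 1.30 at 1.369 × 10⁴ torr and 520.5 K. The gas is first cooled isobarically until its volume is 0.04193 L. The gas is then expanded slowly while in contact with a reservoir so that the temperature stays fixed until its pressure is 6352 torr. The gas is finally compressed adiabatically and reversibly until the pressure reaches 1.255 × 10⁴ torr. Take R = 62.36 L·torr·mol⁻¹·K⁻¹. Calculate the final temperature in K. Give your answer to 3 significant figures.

T₄ ≈ 403 K

From PV = nRT: V₁ = nRT₁/P₁ = 0.06338 L.
Isobaric, so V/T is constant: P₂ = P₁; T₂ = T₁·(V₂/V₁) = 344.4 K.
Isothermal, so P V is constant: T₃ = T₂; V₃ = V₂·(P₂/P₃) = 0.09037 L.
Adiabatic (γ = 1.30), T V^(γ−1) and P V^γ constant: T₄ = T₃·(P₄/P₃)^((γ−1)/γ) = 403.0 K; V₄ = V₃·(P₃/P₄)^(1/γ) = 0.05352 L.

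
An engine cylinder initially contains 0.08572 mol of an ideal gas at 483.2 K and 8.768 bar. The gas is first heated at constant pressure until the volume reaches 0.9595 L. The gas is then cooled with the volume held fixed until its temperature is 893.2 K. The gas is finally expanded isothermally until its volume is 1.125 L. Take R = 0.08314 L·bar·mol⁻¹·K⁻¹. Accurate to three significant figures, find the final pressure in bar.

From PV = nRT: V₁ = nRT₁/P₁ = 0.3928 L.
P constant ⇒ V ∝ T: P₂ = P₁; T₂ = T₁·(V₂/V₁) = 1180 K.
V constant ⇒ P ∝ T: V₃ = V₂; P₃ = P₂·(T₃/T₂) = 6.634 bar.
Isothermal, so P V is constant: T₄ = T₃; P₄ = P₃·(V₃/V₄) = 5.658 bar.

P₄ ≈ 5.66 bar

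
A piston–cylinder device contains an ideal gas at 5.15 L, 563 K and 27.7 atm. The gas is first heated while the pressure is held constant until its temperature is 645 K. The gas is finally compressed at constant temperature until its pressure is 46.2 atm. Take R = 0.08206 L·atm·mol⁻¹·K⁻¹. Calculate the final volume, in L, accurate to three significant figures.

V₃ ≈ 3.54 L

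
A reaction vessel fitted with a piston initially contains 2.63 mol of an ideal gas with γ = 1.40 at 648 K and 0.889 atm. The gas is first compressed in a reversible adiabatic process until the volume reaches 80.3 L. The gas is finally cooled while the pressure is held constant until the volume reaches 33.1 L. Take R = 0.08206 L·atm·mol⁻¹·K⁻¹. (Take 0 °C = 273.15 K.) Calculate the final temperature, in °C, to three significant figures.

T₃ ≈ 76.4 °C

From PV = nRT: V₁ = nRT₁/P₁ = 157.3 L.
Adiabatic (γ = 1.40), T V^(γ−1) and P V^γ constant: T₂ = T₁·(V₁/V₂)^(γ−1) = 848.0 K; P₂ = P₁·(V₁/V₂)^γ = 2.279 atm.
P constant ⇒ V ∝ T: P₃ = P₂; T₃ = T₂·(V₃/V₂) = 349.5 K.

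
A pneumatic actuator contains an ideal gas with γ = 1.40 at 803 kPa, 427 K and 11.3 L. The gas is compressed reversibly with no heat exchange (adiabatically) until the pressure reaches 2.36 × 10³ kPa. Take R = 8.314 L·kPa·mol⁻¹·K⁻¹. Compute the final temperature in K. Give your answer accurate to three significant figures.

T₂ ≈ 581 K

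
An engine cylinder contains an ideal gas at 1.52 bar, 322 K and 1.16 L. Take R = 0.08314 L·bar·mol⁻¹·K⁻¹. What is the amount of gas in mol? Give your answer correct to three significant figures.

PV = nRT ⇒ n = PV/(RT) = (1.52 × 1.16) / (0.08314 × 322)

n ≈ 0.0659 mol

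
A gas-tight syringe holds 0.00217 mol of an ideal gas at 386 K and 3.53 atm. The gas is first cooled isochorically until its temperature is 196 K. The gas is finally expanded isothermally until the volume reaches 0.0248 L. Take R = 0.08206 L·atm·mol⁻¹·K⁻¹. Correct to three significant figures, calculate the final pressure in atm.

From PV = nRT: V₁ = nRT₁/P₁ = 0.01947 L.
V constant ⇒ P ∝ T: V₂ = V₁; P₂ = P₁·(T₂/T₁) = 1.792 atm.
T constant ⇒ Boyle's law P V = const: T₃ = T₂; P₃ = P₂·(V₂/V₃) = 1.407 atm.

P₃ ≈ 1.41 atm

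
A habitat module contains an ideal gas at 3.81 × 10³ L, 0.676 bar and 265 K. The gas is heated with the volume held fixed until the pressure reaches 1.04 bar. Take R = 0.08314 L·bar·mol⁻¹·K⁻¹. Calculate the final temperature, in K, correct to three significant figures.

T₂ ≈ 408 K

V constant ⇒ P ∝ T: V₂ = V₁; T₂ = T₁·(P₂/P₁) = 407.7 K.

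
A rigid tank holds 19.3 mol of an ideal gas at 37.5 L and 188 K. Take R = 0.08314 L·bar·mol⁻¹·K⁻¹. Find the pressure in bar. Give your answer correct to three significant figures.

P ≈ 8.04 bar

PV = nRT ⇒ P = nRT/V = (19.3 × 0.08314 × 188) / 37.5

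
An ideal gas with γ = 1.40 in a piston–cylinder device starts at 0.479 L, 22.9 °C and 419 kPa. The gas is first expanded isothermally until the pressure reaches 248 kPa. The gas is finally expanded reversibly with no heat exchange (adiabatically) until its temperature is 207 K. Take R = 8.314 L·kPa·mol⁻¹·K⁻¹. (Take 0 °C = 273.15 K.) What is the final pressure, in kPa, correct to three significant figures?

P₃ ≈ 70.9 kPa

Convert: T₁ = 296.0 K.
Isothermal, so P V is constant: T₂ = T₁; V₂ = V₁·(P₁/P₂) = 0.8093 L.
Reversible adiabatic, γ = 1.40: P₃ = P₂·(T₃/T₂)^(γ/(γ−1)) = 70.89 kPa; V₃ = V₂·(T₂/T₃)^(1/(γ−1)) = 1.980 L.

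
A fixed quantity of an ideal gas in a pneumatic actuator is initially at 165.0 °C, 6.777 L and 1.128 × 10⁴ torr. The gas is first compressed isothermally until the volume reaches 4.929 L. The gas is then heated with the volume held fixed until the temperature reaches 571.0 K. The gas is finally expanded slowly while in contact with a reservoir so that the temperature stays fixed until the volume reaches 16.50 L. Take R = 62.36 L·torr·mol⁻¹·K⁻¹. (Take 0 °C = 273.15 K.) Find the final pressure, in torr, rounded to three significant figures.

Convert: T₁ = 438.1 K.
Isothermal, so P V is constant: T₂ = T₁; P₂ = P₁·(V₁/V₂) = 1.551e+04 torr.
V constant ⇒ P ∝ T: V₃ = V₂; P₃ = P₂·(T₃/T₂) = 2.021e+04 torr.
Isothermal, so P V is constant: T₄ = T₃; P₄ = P₃·(V₃/V₄) = 6038 torr.

P₄ ≈ 6.04e+03 torr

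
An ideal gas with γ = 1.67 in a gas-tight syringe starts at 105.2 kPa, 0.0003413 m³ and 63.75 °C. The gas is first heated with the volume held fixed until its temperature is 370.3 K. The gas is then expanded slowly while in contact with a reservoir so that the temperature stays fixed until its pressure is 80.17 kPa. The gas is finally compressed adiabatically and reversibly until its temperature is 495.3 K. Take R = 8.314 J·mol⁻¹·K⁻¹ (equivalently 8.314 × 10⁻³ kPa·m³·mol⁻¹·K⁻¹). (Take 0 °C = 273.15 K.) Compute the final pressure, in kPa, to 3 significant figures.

Convert: T₁ = 336.9 K.
V constant ⇒ P ∝ T: V₂ = V₁; P₂ = P₁·(T₂/T₁) = 115.6 kPa.
Isothermal, so P V is constant: T₃ = T₂; V₃ = V₂·(P₂/P₃) = 0.0004923 m³.
Adiabatic (γ = 1.67), T V^(γ−1) and P V^γ constant: P₄ = P₃·(T₄/T₃)^(γ/(γ−1)) = 165.5 kPa; V₄ = V₃·(T₃/T₄)^(1/(γ−1)) = 0.0003189 m³.

P₄ ≈ 166 kPa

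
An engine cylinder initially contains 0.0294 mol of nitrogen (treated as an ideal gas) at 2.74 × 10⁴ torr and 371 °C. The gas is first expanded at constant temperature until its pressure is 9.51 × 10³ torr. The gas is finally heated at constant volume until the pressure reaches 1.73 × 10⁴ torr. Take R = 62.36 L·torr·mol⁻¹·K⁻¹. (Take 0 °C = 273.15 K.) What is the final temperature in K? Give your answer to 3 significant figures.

Convert: T₁ = 644.1 K.
From PV = nRT: V₁ = nRT₁/P₁ = 0.04310 L.
Isothermal, so P V is constant: T₂ = T₁; V₂ = V₁·(P₁/P₂) = 0.1242 L.
Isochoric, so P/T is constant: V₃ = V₂; T₃ = T₂·(P₃/P₂) = 1172 K.

T₃ ≈ 1.17e+03 K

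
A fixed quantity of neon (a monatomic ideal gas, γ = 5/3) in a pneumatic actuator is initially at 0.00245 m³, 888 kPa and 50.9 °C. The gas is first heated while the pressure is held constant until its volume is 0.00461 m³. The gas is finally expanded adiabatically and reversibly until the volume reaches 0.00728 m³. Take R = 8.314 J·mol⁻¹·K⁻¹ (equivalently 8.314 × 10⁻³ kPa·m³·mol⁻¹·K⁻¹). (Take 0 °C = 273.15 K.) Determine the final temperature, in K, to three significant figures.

Convert: T₁ = 324.0 K.
P constant ⇒ V ∝ T: P₂ = P₁; T₂ = T₁·(V₂/V₁) = 609.7 K.
Reversible adiabatic, γ = 5/3: T₃ = T₂·(V₂/V₃)^(γ−1) = 449.6 K; P₃ = P₂·(V₂/V₃)^γ = 414.7 kPa.

T₃ ≈ 450 K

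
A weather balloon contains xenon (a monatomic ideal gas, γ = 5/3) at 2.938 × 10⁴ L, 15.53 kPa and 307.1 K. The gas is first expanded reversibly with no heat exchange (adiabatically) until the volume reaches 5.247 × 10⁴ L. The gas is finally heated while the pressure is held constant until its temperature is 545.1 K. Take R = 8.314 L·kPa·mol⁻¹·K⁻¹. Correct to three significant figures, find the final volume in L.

Reversible adiabatic, γ = 5/3: T₂ = T₁·(V₁/V₂)^(γ−1) = 208.6 K; P₂ = P₁·(V₁/V₂)^γ = 5.908 kPa.
P constant ⇒ V ∝ T: P₃ = P₂; V₃ = V₂·(T₃/T₂) = 1.371e+05 L.

V₃ ≈ 1.37e+05 L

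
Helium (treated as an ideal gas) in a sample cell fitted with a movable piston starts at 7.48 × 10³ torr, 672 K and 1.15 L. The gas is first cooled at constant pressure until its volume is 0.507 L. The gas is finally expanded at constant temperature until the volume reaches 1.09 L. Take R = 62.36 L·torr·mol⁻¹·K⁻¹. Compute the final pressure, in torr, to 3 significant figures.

P₃ ≈ 3.48e+03 torr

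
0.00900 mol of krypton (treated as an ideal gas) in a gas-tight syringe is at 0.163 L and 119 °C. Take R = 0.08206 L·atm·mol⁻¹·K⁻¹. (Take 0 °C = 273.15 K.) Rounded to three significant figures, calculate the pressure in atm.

P ≈ 1.78 atm

Convert: T = 392.15 K.
PV = nRT ⇒ P = nRT/V = (0.00900 × 0.08206 × 392.15) / 0.163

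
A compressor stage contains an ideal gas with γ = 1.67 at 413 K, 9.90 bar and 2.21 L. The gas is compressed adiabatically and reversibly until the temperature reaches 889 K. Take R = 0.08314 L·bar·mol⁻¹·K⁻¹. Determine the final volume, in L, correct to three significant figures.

Adiabatic (γ = 1.67), T V^(γ−1) and P V^γ constant: P₂ = P₁·(T₂/T₁)^(γ/(γ−1)) = 66.92 bar; V₂ = V₁·(T₁/T₂)^(1/(γ−1)) = 0.7038 L.

V₂ ≈ 0.704 L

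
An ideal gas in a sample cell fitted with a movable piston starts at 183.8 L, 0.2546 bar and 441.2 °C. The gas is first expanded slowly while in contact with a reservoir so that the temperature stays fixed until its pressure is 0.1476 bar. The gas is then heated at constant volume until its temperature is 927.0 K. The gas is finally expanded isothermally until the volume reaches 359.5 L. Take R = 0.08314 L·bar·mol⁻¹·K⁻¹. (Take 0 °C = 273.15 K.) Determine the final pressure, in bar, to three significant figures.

Convert: T₁ = 714.3 K.
T constant ⇒ Boyle's law P V = const: T₂ = T₁; V₂ = V₁·(P₁/P₂) = 317.0 L.
Isochoric, so P/T is constant: V₃ = V₂; P₃ = P₂·(T₃/T₂) = 0.1915 bar.
T constant ⇒ Boyle's law P V = const: T₄ = T₃; P₄ = P₃·(V₃/V₄) = 0.1689 bar.

P₄ ≈ 0.169 bar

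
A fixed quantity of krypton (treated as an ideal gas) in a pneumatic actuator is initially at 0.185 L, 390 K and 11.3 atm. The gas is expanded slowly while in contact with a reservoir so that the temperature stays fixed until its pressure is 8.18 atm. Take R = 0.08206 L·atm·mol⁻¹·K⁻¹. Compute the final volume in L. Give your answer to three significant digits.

V₂ ≈ 0.256 L

T constant ⇒ Boyle's law P V = const: T₂ = T₁; V₂ = V₁·(P₁/P₂) = 0.2556 L.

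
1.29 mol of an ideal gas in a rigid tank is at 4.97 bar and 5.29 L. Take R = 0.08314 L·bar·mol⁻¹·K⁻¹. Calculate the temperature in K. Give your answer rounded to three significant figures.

PV = nRT ⇒ T = PV/(nR) = (4.97 × 5.29) / (1.29 × 0.08314)

T ≈ 245 K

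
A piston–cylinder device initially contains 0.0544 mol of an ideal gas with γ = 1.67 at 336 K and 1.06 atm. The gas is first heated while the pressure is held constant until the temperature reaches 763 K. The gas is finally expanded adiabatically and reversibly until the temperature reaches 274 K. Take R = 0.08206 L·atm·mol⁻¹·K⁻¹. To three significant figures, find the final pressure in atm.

From PV = nRT: V₁ = nRT₁/P₁ = 1.415 L.
Isobaric, so V/T is constant: P₂ = P₁; V₂ = V₁·(T₂/T₁) = 3.213 L.
Adiabatic (γ = 1.67), T V^(γ−1) and P V^γ constant: P₃ = P₂·(T₃/T₂)^(γ/(γ−1)) = 0.08254 atm; V₃ = V₂·(T₂/T₃)^(1/(γ−1)) = 14.82 L.

P₃ ≈ 0.0825 atm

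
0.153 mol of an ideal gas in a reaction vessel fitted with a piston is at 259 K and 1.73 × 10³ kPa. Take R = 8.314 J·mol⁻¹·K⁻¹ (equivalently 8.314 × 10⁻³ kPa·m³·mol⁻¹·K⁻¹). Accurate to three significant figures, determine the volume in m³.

PV = nRT ⇒ V = nRT/P = (0.153 × 8.314 × 10⁻³ × 259) / 1.73e+03

V ≈ 0.000190 m³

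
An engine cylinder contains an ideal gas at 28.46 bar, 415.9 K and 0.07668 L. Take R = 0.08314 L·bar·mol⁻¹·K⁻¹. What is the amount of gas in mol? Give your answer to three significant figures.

PV = nRT ⇒ n = PV/(RT) = (28.46 × 0.07668) / (0.08314 × 415.9)

n ≈ 0.0631 mol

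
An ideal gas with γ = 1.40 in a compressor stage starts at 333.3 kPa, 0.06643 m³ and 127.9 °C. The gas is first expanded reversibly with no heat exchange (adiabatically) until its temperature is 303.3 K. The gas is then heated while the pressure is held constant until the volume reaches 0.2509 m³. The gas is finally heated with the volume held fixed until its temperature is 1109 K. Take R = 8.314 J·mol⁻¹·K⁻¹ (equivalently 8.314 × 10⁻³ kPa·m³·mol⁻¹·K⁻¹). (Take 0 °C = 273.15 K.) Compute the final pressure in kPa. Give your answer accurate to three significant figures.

P₄ ≈ 244 kPa

Convert: T₁ = 401.0 K.
Reversible adiabatic, γ = 1.40: P₂ = P₁·(T₂/T₁)^(γ/(γ−1)) = 125.4 kPa; V₂ = V₁·(T₁/T₂)^(1/(γ−1)) = 0.1336 m³.
Isobaric, so V/T is constant: P₃ = P₂; T₃ = T₂·(V₃/V₂) = 569.8 K.
Isochoric, so P/T is constant: V₄ = V₃; P₄ = P₃·(T₄/T₃) = 244.0 kPa.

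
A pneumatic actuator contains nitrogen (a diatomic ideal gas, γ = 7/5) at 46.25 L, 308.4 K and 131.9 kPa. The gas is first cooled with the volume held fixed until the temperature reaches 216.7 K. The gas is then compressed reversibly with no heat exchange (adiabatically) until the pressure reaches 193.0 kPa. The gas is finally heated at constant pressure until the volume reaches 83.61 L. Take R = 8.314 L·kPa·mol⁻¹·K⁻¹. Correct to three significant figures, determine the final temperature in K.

T₄ ≈ 816 K

V constant ⇒ P ∝ T: V₂ = V₁; P₂ = P₁·(T₂/T₁) = 92.68 kPa.
Reversible adiabatic, γ = 7/5: T₃ = T₂·(P₃/P₂)^((γ−1)/γ) = 267.2 K; V₃ = V₂·(P₂/P₃)^(1/γ) = 27.39 L.
Isobaric, so V/T is constant: P₄ = P₃; T₄ = T₃·(V₄/V₃) = 815.8 K.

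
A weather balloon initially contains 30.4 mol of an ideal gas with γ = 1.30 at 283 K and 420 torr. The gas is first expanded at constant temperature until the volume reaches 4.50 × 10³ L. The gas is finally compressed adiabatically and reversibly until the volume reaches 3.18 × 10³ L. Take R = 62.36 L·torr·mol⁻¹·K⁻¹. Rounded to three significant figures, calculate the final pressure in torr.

P₃ ≈ 187 torr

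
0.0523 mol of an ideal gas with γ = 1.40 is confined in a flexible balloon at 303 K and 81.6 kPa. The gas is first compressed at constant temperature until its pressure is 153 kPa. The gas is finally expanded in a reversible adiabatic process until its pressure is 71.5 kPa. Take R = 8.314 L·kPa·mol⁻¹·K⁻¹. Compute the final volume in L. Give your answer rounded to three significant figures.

V₃ ≈ 1.48 L

From PV = nRT: V₁ = nRT₁/P₁ = 1.615 L.
Isothermal, so P V is constant: T₂ = T₁; V₂ = V₁·(P₁/P₂) = 0.8611 L.
Reversible adiabatic, γ = 1.40: T₃ = T₂·(P₃/P₂)^((γ−1)/γ) = 243.8 K; V₃ = V₂·(P₂/P₃)^(1/γ) = 1.483 L.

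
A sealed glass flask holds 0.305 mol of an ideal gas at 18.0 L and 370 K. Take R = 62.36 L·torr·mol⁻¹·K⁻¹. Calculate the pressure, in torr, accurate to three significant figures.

P ≈ 391 torr

PV = nRT ⇒ P = nRT/V = (0.305 × 62.36 × 370) / 18.0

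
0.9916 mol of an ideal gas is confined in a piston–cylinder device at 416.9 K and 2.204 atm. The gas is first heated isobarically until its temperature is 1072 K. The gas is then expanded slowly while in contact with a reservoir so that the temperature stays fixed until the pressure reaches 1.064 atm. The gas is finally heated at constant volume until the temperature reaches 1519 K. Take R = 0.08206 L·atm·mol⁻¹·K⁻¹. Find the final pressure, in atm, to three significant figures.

From PV = nRT: V₁ = nRT₁/P₁ = 15.39 L.
Isobaric, so V/T is constant: P₂ = P₁; V₂ = V₁·(T₂/T₁) = 39.58 L.
Isothermal, so P V is constant: T₃ = T₂; V₃ = V₂·(P₂/P₃) = 81.98 L.
Isochoric, so P/T is constant: V₄ = V₃; P₄ = P₃·(T₄/T₃) = 1.508 atm.

P₄ ≈ 1.51 atm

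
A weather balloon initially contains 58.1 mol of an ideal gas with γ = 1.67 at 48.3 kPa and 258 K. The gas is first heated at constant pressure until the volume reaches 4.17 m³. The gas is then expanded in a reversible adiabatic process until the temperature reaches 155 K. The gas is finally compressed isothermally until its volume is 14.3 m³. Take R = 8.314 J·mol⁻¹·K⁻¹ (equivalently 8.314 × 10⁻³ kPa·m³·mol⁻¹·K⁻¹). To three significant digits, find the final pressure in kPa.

P₄ ≈ 5.24 kPa

From PV = nRT: V₁ = nRT₁/P₁ = 2.580 m³.
P constant ⇒ V ∝ T: P₂ = P₁; T₂ = T₁·(V₂/V₁) = 417.0 K.
Adiabatic (γ = 1.67), T V^(γ−1) and P V^γ constant: P₃ = P₂·(T₃/T₂)^(γ/(γ−1)) = 4.100 kPa; V₃ = V₂·(T₂/T₃)^(1/(γ−1)) = 18.26 m³.
Isothermal, so P V is constant: T₄ = T₃; P₄ = P₃·(V₃/V₄) = 5.236 kPa.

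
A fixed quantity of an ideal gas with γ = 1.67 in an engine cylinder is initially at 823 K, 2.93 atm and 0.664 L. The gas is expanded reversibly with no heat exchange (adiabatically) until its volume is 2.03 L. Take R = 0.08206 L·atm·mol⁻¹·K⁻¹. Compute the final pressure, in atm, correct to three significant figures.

Reversible adiabatic, γ = 1.67: T₂ = T₁·(V₁/V₂)^(γ−1) = 389.3 K; P₂ = P₁·(V₁/V₂)^γ = 0.4533 atm.

P₂ ≈ 0.453 atm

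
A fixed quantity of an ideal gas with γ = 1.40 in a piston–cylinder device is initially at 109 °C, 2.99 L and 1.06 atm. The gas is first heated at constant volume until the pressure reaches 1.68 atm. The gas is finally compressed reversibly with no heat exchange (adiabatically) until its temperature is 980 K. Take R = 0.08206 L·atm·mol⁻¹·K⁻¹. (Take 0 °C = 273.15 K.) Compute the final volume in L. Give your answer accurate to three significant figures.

Convert: T₁ = 382.1 K.
Isochoric, so P/T is constant: V₂ = V₁; T₂ = T₁·(P₂/P₁) = 605.7 K.
Reversible adiabatic, γ = 1.40: P₃ = P₂·(T₃/T₂)^(γ/(γ−1)) = 9.053 atm; V₃ = V₂·(T₂/T₃)^(1/(γ−1)) = 0.8978 L.

V₃ ≈ 0.898 L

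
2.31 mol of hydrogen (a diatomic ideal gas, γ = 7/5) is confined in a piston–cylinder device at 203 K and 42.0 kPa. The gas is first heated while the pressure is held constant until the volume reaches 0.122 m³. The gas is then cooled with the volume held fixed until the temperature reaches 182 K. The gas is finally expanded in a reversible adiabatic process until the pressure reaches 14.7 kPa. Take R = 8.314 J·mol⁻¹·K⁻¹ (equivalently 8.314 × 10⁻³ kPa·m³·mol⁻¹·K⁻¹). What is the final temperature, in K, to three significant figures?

T₄ ≈ 150 K

From PV = nRT: V₁ = nRT₁/P₁ = 0.09283 m³.
P constant ⇒ V ∝ T: P₂ = P₁; T₂ = T₁·(V₂/V₁) = 266.8 K.
V constant ⇒ P ∝ T: V₃ = V₂; P₃ = P₂·(T₃/T₂) = 28.65 kPa.
Reversible adiabatic, γ = 7/5: T₄ = T₃·(P₄/P₃)^((γ−1)/γ) = 150.4 K; V₄ = V₃·(P₃/P₄)^(1/γ) = 0.1965 m³.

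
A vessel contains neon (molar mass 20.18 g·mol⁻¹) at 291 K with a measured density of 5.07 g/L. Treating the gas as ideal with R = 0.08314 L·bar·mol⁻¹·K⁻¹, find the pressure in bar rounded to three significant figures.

ρ = PM/(RT) ⇒ P = ρRT/M = (5.07 × 0.08314 × 291.0) / 20.18

P ≈ 6.08 bar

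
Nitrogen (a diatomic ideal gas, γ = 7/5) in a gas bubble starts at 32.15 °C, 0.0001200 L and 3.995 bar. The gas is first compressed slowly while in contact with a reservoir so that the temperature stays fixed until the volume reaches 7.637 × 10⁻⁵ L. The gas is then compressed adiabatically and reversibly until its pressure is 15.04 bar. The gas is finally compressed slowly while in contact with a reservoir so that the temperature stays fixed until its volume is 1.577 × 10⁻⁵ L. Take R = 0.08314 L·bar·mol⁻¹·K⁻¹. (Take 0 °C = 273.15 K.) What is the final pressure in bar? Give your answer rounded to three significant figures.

P₄ ≈ 39.0 bar

Convert: T₁ = 305.3 K.
T constant ⇒ Boyle's law P V = const: T₂ = T₁; P₂ = P₁·(V₁/V₂) = 6.277 bar.
Reversible adiabatic, γ = 7/5: T₃ = T₂·(P₃/P₂)^((γ−1)/γ) = 391.9 K; V₃ = V₂·(P₂/P₃)^(1/γ) = 4.091e-05 L.
T constant ⇒ Boyle's law P V = const: T₄ = T₃; P₄ = P₃·(V₃/V₄) = 39.02 bar.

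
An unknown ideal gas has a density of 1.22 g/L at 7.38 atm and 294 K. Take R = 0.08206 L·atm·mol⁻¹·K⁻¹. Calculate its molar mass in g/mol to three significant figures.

M ≈ 3.99 g/mol

ρ = PM/(RT) ⇒ M = ρRT/P = (1.22 × 0.08206 × 294.0) / 7.38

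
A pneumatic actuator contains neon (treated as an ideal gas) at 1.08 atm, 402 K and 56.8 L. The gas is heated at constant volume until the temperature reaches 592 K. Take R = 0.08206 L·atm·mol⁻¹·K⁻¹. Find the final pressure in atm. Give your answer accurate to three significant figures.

P₂ ≈ 1.59 atm

Isochoric, so P/T is constant: V₂ = V₁; P₂ = P₁·(T₂/T₁) = 1.590 atm.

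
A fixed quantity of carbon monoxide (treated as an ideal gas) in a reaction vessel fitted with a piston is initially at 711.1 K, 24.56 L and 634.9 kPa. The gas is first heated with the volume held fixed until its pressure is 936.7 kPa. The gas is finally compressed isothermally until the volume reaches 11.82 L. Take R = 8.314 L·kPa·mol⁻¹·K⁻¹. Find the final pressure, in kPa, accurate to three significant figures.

P₃ ≈ 1.95e+03 kPa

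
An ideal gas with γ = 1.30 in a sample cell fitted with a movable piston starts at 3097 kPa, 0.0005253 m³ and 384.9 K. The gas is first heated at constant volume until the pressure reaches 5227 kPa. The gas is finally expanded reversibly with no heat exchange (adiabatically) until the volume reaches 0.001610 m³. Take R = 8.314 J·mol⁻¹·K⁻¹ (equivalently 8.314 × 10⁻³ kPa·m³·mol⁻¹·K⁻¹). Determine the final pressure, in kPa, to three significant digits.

V constant ⇒ P ∝ T: V₂ = V₁; T₂ = T₁·(P₂/P₁) = 649.6 K.
Reversible adiabatic, γ = 1.30: T₃ = T₂·(V₂/V₃)^(γ−1) = 464.2 K; P₃ = P₂·(V₂/V₃)^γ = 1219 kPa.

P₃ ≈ 1.22e+03 kPa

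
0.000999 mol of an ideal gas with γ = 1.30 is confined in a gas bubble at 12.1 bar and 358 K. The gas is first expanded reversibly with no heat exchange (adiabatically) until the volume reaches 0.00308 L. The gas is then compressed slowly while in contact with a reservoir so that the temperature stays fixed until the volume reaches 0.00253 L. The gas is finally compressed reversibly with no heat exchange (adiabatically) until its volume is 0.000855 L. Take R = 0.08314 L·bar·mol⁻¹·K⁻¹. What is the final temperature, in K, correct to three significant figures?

T₄ ≈ 463 K

From PV = nRT: V₁ = nRT₁/P₁ = 0.002457 L.
Reversible adiabatic, γ = 1.30: T₂ = T₁·(V₁/V₂)^(γ−1) = 334.5 K; P₂ = P₁·(V₁/V₂)^γ = 9.022 bar.
Isothermal, so P V is constant: T₃ = T₂; P₃ = P₂·(V₂/V₃) = 10.98 bar.
Adiabatic (γ = 1.30), T V^(γ−1) and P V^γ constant: T₄ = T₃·(V₃/V₄)^(γ−1) = 463.2 K; P₄ = P₃·(V₃/V₄)^γ = 45.00 bar.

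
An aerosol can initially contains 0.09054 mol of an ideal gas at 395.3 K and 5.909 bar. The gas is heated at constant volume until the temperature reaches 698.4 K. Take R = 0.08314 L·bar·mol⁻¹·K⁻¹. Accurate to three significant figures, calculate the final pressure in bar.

P₂ ≈ 10.4 bar

From PV = nRT: V₁ = nRT₁/P₁ = 0.5036 L.
Isochoric, so P/T is constant: V₂ = V₁; P₂ = P₁·(T₂/T₁) = 10.44 bar.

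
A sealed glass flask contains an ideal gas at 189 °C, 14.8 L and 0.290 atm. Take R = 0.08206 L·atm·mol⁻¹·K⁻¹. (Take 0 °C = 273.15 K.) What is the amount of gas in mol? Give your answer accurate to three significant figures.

n ≈ 0.113 mol

Convert: T = 462.15 K.
PV = nRT ⇒ n = PV/(RT) = (0.290 × 14.8) / (0.08206 × 462.15)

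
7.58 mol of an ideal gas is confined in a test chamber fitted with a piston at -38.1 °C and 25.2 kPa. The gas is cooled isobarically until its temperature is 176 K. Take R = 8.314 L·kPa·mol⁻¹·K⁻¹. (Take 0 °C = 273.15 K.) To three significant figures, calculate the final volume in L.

V₂ ≈ 440 L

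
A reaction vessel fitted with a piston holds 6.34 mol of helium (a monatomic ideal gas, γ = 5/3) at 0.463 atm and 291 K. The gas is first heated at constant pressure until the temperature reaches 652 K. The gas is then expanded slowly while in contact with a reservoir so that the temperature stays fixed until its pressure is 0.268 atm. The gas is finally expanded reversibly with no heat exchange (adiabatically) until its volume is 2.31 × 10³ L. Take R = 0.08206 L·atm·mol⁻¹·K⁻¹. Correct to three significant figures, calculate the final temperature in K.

T₄ ≈ 437 K

From PV = nRT: V₁ = nRT₁/P₁ = 327.0 L.
Isobaric, so V/T is constant: P₂ = P₁; V₂ = V₁·(T₂/T₁) = 732.6 L.
T constant ⇒ Boyle's law P V = const: T₃ = T₂; V₃ = V₂·(P₂/P₃) = 1266 L.
Reversible adiabatic, γ = 5/3: T₄ = T₃·(V₃/V₄)^(γ−1) = 436.6 K; P₄ = P₃·(V₃/V₄)^γ = 0.09833 atm.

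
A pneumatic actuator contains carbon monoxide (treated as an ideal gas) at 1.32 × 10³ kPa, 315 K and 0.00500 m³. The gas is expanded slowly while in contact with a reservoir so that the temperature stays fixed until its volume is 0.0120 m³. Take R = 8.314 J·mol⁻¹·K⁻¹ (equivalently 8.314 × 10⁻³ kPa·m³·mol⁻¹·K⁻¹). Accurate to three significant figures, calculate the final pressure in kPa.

P₂ ≈ 550 kPa

Isothermal, so P V is constant: T₂ = T₁; P₂ = P₁·(V₁/V₂) = 550.0 kPa.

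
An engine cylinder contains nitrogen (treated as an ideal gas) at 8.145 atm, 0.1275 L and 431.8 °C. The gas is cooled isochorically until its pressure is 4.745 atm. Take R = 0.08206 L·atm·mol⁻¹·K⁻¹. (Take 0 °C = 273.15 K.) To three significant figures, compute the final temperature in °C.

T₂ ≈ 138 °C

Convert: T₁ = 705.0 K.
Isochoric, so P/T is constant: V₂ = V₁; T₂ = T₁·(P₂/P₁) = 410.7 K.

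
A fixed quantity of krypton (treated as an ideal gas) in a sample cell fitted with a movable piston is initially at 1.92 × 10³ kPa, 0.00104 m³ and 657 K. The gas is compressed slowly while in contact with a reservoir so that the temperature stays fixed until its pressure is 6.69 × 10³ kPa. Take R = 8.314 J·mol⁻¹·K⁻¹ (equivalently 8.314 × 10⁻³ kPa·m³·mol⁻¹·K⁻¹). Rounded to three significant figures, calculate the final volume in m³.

T constant ⇒ Boyle's law P V = const: T₂ = T₁; V₂ = V₁·(P₁/P₂) = 0.0002985 m³.

V₂ ≈ 0.000298 m³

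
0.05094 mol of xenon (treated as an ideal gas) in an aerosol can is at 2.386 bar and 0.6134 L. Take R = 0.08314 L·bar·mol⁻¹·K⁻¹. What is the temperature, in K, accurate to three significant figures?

T ≈ 346 K

PV = nRT ⇒ T = PV/(nR) = (2.386 × 0.6134) / (0.05094 × 0.08314)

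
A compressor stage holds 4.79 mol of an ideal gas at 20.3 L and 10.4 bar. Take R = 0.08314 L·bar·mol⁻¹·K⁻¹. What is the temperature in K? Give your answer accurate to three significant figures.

PV = nRT ⇒ T = PV/(nR) = (10.4 × 20.3) / (4.79 × 0.08314)

T ≈ 530 K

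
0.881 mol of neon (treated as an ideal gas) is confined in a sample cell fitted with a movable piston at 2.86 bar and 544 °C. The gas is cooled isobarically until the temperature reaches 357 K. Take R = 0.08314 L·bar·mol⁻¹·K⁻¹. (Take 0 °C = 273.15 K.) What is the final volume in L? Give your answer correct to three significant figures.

V₂ ≈ 9.14 L

Convert: T₁ = 817.1 K.
From PV = nRT: V₁ = nRT₁/P₁ = 20.93 L.
P constant ⇒ V ∝ T: P₂ = P₁; V₂ = V₁·(T₂/T₁) = 9.143 L.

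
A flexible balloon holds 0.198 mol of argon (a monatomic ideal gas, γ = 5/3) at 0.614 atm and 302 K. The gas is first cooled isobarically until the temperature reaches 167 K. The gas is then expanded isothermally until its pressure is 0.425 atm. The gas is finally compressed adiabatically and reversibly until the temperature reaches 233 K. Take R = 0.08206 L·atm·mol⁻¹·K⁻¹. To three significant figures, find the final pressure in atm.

P₄ ≈ 0.977 atm

From PV = nRT: V₁ = nRT₁/P₁ = 7.992 L.
P constant ⇒ V ∝ T: P₂ = P₁; V₂ = V₁·(T₂/T₁) = 4.419 L.
Isothermal, so P V is constant: T₃ = T₂; V₃ = V₂·(P₂/P₃) = 6.384 L.
Adiabatic (γ = 5/3), T V^(γ−1) and P V^γ constant: P₄ = P₃·(T₄/T₃)^(γ/(γ−1)) = 0.9772 atm; V₄ = V₃·(T₃/T₄)^(1/(γ−1)) = 3.874 L.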